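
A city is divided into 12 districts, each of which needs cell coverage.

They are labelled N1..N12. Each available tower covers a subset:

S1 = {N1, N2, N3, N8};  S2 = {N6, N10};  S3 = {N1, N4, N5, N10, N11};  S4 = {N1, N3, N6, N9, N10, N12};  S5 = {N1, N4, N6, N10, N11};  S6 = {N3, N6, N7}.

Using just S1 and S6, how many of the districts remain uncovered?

6

Union of S1, S6 = {N1, N2, N3, N6, N7, N8}.
Not covered: N4, N5, N9, N10, N11, N12 — 6 districts.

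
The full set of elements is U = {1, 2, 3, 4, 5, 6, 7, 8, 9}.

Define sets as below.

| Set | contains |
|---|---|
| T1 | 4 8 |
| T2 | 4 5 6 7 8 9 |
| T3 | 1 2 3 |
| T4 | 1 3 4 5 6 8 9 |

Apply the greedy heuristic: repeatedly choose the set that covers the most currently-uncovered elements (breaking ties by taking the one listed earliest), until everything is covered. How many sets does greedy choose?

3

Greedy: pick T4 (covers 7 new) → pick T2 (covers 1 new) → pick T3 (covers 1 new). Total picks: 3.
(The true minimum cover uses only 2 sets, so greedy is not optimal here.)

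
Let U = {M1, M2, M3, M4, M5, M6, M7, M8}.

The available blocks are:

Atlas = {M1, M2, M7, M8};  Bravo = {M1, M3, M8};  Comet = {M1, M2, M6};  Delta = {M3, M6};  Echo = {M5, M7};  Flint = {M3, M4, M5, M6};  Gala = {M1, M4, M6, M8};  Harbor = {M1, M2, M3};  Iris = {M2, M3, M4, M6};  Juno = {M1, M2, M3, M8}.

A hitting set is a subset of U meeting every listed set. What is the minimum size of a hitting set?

3

Take H = {M1, M5, M6}. Each listed block contains at least one of these, so H is a hitting set of size 3.
No choice of 2 items meets every block, so 3 is the minimum.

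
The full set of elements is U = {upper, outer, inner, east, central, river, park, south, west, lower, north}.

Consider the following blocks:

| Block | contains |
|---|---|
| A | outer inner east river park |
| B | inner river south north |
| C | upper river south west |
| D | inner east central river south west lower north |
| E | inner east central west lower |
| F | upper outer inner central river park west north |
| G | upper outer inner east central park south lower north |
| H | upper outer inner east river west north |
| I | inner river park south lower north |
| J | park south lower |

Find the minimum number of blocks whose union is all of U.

Take {F, G}. Their union is {upper, outer, inner, east, central, river, park, south, west, lower, north}, which is all 11 elements.
No single block has all 11 elements (the largest, G, has 9), so 2 is optimal.

2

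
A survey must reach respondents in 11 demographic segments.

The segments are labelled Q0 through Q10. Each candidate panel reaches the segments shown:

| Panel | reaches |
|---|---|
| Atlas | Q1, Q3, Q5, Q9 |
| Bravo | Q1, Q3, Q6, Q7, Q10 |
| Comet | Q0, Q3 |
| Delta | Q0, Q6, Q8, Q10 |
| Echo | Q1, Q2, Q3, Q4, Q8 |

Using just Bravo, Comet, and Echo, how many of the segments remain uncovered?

2

Union of Bravo, Comet, Echo = {Q0, Q1, Q2, Q3, Q4, Q6, Q7, Q8, Q10}.
Not covered: Q5, Q9 — 2 segments.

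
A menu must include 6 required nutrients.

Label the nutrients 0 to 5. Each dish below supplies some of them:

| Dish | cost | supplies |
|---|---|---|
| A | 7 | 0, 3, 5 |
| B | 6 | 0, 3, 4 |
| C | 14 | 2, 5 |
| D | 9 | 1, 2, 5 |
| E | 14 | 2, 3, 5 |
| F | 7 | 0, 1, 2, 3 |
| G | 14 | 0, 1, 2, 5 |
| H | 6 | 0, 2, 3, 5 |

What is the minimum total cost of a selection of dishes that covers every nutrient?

15

B, D together cover every nutrient (B ∪ D = {0, 1, 2, 3, 4, 5}); total cost 6 + 9 = 15.
The greedy pick H, B, F costs 19; no covering selection beats 15.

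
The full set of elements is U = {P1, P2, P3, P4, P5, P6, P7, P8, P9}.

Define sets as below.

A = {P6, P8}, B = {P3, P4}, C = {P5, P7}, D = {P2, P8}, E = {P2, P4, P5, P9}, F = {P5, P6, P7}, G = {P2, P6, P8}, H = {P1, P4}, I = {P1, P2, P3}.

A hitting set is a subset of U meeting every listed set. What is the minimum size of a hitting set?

The 4 elements {P2, P4, P6, P7} hit every set.
No choice of 3 elements meets every set, so 4 is the minimum.

4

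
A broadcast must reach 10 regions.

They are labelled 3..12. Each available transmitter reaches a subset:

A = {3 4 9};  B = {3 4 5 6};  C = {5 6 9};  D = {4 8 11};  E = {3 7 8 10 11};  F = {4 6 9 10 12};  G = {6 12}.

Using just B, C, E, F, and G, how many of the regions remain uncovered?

Union of B, C, E, F, G = {3, 4, 5, 6, 7, 8, 9, 10, 11, 12} — that's every region, so 0 are uncovered.

0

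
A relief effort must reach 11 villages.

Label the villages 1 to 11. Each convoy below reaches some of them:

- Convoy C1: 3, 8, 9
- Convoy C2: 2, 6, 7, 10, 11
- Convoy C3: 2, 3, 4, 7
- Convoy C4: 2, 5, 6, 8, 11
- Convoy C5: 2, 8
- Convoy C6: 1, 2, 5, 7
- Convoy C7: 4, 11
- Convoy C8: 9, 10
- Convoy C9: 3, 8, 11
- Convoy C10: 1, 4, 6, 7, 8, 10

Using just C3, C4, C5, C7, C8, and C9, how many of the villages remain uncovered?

Union of C3, C4, C5, C7, C8, C9 = {2, 3, 4, 5, 6, 7, 8, 9, 10, 11}.
Not covered: 1 — 1 village.

1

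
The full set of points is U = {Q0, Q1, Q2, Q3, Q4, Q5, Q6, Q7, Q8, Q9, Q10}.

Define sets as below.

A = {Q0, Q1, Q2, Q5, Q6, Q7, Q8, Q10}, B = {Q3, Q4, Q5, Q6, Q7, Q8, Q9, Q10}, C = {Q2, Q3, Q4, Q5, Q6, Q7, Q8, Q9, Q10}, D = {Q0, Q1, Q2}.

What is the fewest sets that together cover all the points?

B and D cover everything between them: the union {Q0, Q1, Q2, Q3, Q4, Q5, Q6, Q7, Q8, Q9, Q10} is all of U.
No single set has all 11 points (the largest, C, has 9), so 2 is optimal.

2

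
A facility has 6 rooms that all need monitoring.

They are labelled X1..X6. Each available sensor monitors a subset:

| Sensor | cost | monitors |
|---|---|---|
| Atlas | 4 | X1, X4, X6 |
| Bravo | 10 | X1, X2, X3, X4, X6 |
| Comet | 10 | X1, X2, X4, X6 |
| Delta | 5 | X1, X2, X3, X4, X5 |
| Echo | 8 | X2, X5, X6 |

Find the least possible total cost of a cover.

Atlas, Delta together cover every room (Atlas ∪ Delta = {X1, X2, X3, X4, X5, X6}); total cost 4 + 5 = 9.
No covering selection has total cost below 9.

9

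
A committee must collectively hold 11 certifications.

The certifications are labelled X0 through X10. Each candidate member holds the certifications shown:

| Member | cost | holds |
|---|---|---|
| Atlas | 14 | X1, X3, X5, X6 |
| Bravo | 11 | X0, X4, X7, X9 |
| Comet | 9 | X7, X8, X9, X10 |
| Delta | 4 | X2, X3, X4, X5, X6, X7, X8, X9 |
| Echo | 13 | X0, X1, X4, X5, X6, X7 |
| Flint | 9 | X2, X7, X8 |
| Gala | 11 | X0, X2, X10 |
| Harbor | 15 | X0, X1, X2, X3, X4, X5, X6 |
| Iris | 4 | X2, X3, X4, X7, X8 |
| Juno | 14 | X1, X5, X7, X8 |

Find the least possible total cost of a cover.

24

Comet, Harbor together cover every certification (Comet ∪ Harbor = {X0, X1, X2, X3, X4, X5, X6, X7, X8, X9, X10}); total cost 9 + 15 = 24.
The greedy pick Delta, Gala, Echo costs 28; no covering selection beats 24.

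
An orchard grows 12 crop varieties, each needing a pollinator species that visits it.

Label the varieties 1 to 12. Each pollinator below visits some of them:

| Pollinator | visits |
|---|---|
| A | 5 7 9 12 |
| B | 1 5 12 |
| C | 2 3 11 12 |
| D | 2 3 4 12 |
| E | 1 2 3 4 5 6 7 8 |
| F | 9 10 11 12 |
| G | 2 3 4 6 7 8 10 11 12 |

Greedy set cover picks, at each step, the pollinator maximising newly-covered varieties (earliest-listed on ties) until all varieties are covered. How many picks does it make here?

Greedy: pick G (covers 9 new) → pick A (covers 2 new) → pick B (covers 1 new). Total picks: 3.
(The true minimum cover uses only 2 pollinators, so greedy is not optimal here.)

3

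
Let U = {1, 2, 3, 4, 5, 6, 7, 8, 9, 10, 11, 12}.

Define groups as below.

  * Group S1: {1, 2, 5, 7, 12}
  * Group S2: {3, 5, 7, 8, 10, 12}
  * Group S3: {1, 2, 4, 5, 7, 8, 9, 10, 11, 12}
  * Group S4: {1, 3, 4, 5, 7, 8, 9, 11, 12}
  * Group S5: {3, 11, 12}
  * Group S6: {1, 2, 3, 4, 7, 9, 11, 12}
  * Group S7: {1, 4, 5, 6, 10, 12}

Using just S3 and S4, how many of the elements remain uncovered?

1

Union of S3, S4 = {1, 2, 3, 4, 5, 7, 8, 9, 10, 11, 12}.
Not covered: 6 — 1 element.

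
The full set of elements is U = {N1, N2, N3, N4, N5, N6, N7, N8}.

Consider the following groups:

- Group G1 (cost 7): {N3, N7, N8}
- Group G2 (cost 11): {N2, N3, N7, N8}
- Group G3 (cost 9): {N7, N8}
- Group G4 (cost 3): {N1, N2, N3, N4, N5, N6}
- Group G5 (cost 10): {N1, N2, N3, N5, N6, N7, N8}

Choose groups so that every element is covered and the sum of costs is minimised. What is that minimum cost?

10

G1, G4 together cover every element (G1 ∪ G4 = {N1, N2, N3, N4, N5, N6, N7, N8}); total cost 7 + 3 = 10.
No covering selection has total cost below 10.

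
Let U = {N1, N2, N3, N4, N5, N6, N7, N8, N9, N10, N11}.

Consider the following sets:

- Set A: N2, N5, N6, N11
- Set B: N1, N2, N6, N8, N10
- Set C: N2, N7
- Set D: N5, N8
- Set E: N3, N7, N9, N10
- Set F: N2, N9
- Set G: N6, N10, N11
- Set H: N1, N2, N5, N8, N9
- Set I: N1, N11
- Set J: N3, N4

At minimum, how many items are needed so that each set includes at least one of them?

4

T = {N2, N3, N5, N11} meets every set (each contains at least one member of T), and |T| = 4.
The sets C, D, I, J are pairwise disjoint, so any hitting set needs a separate item for each — at least 4. Hence 4 is optimal.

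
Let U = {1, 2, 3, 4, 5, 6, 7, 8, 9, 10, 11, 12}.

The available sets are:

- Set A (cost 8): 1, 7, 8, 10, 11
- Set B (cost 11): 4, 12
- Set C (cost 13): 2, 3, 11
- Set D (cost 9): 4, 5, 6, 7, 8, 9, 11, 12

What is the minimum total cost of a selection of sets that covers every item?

A, C, D together cover every item (A ∪ C ∪ D = {1, 2, 3, 4, 5, 6, 7, 8, 9, 10, 11, 12}); total cost 8 + 13 + 9 = 30.
No covering selection has total cost below 30.

30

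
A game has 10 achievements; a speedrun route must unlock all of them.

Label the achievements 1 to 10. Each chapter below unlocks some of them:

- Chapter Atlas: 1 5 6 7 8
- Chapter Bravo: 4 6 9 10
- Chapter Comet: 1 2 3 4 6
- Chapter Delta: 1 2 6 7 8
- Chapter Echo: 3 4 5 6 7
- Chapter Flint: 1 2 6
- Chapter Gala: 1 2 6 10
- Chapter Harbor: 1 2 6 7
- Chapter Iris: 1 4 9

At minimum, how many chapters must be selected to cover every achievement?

Atlas and Bravo and Comet together: Atlas ∪ Bravo ∪ Comet = {1, 2, 3, 4, 5, 6, 7, 8, 9, 10} — every achievement is covered.
No 2 of the 9 chapters cover everything (all 36 combinations miss at least one achievement), so 3 is optimal.

3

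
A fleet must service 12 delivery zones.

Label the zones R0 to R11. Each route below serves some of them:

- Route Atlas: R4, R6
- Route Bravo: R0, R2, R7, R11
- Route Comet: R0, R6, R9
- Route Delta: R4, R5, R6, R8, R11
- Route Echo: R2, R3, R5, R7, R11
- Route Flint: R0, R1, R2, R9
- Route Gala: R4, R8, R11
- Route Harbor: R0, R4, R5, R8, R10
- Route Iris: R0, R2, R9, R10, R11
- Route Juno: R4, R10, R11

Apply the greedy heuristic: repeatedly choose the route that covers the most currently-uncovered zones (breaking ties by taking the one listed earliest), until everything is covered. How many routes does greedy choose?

4

Greedy: pick Delta (covers 5 new) → pick Flint (covers 4 new) → pick Echo (covers 2 new) → pick Harbor (covers 1 new). Total picks: 4.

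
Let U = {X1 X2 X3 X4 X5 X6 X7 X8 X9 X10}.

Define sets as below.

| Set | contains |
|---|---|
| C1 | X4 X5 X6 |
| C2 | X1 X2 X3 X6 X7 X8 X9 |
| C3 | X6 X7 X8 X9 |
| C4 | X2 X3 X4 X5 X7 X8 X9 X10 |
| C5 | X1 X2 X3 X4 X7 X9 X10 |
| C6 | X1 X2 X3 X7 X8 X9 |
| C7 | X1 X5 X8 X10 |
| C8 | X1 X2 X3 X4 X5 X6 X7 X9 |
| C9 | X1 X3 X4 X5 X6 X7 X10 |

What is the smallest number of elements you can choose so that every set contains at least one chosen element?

The 2 elements {X5, X7} hit every set.
The sets C1, C6 are pairwise disjoint, so any hitting set needs a separate element for each — at least 2. Hence 2 is optimal.

2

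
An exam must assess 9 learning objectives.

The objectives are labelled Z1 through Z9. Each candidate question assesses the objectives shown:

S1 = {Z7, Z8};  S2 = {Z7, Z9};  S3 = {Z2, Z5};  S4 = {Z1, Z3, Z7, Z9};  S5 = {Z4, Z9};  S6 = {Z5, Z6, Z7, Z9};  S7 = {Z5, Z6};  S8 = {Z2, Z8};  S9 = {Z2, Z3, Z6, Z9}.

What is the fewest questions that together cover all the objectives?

4

S4 and S5 and S6 and S8 together: S4 ∪ S5 ∪ S6 ∪ S8 = {Z1, Z2, Z3, Z4, Z5, Z6, Z7, Z8, Z9} — every objective is covered.
Only S4 contains Z1, so S4 is forced; the remaining 5 objectives need at least 3 more questions (each remaining question adds at most 2) — so at least 4 questions are needed, and 4 is optimal.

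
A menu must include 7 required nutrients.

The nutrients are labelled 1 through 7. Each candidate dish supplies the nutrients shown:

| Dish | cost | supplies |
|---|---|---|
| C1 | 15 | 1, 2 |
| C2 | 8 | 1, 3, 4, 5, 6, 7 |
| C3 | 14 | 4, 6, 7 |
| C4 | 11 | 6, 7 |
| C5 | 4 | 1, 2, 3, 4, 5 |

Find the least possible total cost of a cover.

C2, C5 together cover every nutrient (C2 ∪ C5 = {1, 2, 3, 4, 5, 6, 7}); total cost 8 + 4 = 12.
No covering selection has total cost below 12.

12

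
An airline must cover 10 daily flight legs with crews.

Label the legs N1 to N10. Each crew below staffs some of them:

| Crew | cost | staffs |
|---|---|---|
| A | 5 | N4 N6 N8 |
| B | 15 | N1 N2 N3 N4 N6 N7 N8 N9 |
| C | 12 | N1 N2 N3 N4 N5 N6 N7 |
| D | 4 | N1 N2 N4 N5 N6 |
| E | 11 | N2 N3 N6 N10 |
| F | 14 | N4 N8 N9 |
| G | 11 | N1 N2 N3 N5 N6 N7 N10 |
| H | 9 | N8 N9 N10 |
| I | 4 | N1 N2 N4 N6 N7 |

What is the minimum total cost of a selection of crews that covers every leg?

21

C, H together cover every leg (C ∪ H = {N1, N2, N3, N4, N5, N6, N7, N8, N9, N10}); total cost 12 + 9 = 21.
The greedy pick D, H, I, E costs 28; no covering selection beats 21.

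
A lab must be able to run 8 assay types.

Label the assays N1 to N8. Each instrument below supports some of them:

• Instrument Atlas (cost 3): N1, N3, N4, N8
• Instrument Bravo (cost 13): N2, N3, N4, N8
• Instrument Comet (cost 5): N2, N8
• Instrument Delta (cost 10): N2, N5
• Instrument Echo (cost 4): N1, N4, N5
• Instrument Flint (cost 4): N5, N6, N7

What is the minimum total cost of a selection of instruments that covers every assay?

Atlas, Comet, Flint together cover every assay (Atlas ∪ Comet ∪ Flint = {N1, N2, N3, N4, N5, N6, N7, N8}); total cost 3 + 5 + 4 = 12.
No covering selection has total cost below 12.

12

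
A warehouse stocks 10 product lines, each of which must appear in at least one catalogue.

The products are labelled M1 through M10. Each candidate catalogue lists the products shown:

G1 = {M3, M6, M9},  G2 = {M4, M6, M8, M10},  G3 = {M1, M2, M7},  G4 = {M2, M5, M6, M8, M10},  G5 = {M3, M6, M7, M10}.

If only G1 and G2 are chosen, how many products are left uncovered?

4

Union of G1, G2 = {M3, M4, M6, M8, M9, M10}.
Not covered: M1, M2, M5, M7 — 4 products.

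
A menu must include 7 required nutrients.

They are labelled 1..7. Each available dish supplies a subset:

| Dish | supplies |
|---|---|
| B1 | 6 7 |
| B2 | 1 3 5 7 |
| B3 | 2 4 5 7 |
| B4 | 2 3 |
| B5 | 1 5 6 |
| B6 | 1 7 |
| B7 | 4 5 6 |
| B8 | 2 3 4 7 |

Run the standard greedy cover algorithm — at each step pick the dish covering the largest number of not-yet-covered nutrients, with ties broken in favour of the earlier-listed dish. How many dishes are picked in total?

3

Greedy: pick B2 (covers 4 new) → pick B3 (covers 2 new) → pick B1 (covers 1 new). Total picks: 3.
(The true minimum cover uses only 2 dishes, so greedy is not optimal here.)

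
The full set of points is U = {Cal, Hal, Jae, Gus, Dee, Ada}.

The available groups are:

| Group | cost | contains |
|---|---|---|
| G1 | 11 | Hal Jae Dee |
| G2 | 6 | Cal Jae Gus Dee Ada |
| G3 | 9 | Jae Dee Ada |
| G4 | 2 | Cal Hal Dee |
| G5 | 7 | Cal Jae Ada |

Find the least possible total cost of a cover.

8

G2, G4 together cover every point (G2 ∪ G4 = {Cal, Hal, Jae, Gus, Dee, Ada}); total cost 6 + 2 = 8.
No covering selection has total cost below 8.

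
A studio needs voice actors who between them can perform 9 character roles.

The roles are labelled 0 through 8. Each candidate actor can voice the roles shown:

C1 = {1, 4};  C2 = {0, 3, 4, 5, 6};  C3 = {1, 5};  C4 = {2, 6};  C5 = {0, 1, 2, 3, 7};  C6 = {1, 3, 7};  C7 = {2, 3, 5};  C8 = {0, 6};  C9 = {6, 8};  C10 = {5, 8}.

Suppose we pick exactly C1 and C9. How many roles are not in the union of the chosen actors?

5

Union of C1, C9 = {1, 4, 6, 8}.
Not covered: 0, 2, 3, 5, 7 — 5 roles.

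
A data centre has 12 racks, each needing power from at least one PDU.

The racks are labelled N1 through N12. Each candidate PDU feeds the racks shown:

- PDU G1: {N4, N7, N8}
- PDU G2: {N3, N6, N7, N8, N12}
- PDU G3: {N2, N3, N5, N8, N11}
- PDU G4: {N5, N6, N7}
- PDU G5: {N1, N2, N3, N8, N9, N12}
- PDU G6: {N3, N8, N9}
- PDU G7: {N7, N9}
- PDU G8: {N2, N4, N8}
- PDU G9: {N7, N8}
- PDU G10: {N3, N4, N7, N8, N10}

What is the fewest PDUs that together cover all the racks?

4

Take {G2, G3, G5, G10}. Their union is {N1, N2, N3, N4, N5, N6, N7, N8, N9, N10, N11, N12}, which is all 12 racks.
Only G3 contains N11, so G3 is forced; the remaining 7 racks need at least 3 more PDUs (each remaining PDU adds at most 3) — so at least 4 PDUs are needed, and 4 is optimal.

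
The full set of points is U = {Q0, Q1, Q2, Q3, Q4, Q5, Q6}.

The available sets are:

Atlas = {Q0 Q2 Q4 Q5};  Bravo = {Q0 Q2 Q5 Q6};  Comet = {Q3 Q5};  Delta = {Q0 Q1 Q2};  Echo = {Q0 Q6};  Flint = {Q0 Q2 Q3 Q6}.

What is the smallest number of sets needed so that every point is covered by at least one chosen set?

Atlas, Delta, and Flint cover everything between them: the union {Q0, Q1, Q2, Q3, Q4, Q5, Q6} is all of U.
Only Delta contains Q1, so Delta is forced; the remaining 4 points need at least 2 more sets (each remaining set adds at most 2) — so at least 3 sets are needed, and 3 is optimal.

3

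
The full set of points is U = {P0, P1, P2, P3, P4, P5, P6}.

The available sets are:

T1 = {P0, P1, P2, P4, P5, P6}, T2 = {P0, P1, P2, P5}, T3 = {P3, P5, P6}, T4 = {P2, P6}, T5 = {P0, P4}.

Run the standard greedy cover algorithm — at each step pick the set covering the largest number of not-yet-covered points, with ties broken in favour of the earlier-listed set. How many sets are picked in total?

2

Greedy: pick T1 (covers 6 new) → pick T3 (covers 1 new). Total picks: 2.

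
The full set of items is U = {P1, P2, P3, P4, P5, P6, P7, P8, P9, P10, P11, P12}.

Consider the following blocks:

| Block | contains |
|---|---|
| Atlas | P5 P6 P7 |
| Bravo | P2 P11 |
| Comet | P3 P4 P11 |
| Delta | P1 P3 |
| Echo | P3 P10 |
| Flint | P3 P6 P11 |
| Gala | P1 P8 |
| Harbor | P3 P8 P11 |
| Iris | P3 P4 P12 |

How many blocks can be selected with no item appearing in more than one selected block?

4

Atlas, Bravo, Gala, Iris are pairwise disjoint (Atlas={P5,P6,P7}; Bravo={P2,P11}; Gala={P1,P8}; Iris={P3,P4,P12}).
Every remaining block overlaps one of these, and no 5 of the listed blocks are pairwise disjoint, so 4 is the maximum.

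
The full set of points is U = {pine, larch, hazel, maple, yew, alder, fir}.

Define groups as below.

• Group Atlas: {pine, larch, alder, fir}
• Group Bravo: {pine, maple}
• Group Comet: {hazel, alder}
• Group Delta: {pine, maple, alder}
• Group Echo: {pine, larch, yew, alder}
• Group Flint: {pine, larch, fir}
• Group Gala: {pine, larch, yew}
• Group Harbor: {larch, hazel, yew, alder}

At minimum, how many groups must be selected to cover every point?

3

Take {Delta, Flint, Harbor}. Their union is {pine, larch, hazel, maple, yew, alder, fir}, which is all 7 points.
No 2 of the 8 groups cover everything (all 28 combinations miss at least one point), so 3 is optimal.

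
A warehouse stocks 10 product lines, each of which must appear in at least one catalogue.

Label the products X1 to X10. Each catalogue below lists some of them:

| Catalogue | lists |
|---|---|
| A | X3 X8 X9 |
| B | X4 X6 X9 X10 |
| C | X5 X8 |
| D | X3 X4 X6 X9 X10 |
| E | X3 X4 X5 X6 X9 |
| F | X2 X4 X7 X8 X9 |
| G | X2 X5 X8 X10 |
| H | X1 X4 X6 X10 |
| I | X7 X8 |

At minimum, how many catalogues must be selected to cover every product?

3

E and F and H together: E ∪ F ∪ H = {X1, X2, X3, X4, X5, X6, X7, X8, X9, X10} — every product is covered.
Only H contains X1, so H is forced; the remaining 6 products need at least 2 more catalogues (each remaining catalogue adds at most 4) — so at least 3 catalogues are needed, and 3 is optimal.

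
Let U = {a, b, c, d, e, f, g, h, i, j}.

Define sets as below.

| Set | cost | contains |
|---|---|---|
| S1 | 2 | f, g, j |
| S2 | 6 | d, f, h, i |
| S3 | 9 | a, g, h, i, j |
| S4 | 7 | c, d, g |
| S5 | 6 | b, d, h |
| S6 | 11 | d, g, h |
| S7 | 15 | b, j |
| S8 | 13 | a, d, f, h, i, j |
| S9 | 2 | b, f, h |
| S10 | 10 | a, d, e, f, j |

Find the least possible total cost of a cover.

25

S2, S4, S9, S10 together cover every item (S2 ∪ S4 ∪ S9 ∪ S10 = {a, b, c, d, e, f, g, h, i, j}); total cost 6 + 7 + 2 + 10 = 25.
The greedy pick S1, S9, S2, S10, S4 costs 27; no covering selection beats 25.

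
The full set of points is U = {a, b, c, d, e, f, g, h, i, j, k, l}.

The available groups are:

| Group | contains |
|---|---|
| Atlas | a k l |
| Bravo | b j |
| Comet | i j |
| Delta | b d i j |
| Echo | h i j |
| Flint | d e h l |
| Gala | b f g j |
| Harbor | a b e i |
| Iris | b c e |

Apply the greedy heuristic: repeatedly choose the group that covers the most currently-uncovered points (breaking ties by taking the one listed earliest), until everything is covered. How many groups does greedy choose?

Greedy: pick Delta (covers 4 new) → pick Atlas (covers 3 new) → pick Flint (covers 2 new) → pick Gala (covers 2 new) → pick Iris (covers 1 new). Total picks: 5.

5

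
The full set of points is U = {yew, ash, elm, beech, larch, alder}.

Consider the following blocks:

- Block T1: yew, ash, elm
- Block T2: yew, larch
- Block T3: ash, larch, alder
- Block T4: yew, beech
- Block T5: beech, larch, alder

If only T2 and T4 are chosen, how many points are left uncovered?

Union of T2, T4 = {yew, beech, larch}.
Not covered: ash, elm, alder — 3 points.

3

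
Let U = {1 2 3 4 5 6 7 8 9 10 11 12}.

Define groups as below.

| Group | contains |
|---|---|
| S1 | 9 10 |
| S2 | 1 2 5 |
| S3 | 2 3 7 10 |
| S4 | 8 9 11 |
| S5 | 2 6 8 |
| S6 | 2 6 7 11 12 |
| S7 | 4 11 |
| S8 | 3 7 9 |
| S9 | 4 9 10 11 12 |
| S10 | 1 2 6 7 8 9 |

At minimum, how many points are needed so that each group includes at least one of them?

The 3 points {2, 9, 11} hit every group.
The groups S1, S5, S7 are pairwise disjoint, so any hitting set needs a separate point for each — at least 3. Hence 3 is optimal.

3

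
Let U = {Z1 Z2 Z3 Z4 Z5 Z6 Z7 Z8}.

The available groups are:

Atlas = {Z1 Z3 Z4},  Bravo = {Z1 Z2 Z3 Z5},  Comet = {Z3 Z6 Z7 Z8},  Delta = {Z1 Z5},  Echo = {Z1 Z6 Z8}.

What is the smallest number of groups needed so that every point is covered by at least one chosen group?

3

Atlas, Bravo, and Comet cover everything between them: the union {Z1, Z2, Z3, Z4, Z5, Z6, Z7, Z8} is all of U.
Only Bravo contains Z2, so Bravo is forced; the remaining 4 points need at least 2 more groups (each remaining group adds at most 3) — so at least 3 groups are needed, and 3 is optimal.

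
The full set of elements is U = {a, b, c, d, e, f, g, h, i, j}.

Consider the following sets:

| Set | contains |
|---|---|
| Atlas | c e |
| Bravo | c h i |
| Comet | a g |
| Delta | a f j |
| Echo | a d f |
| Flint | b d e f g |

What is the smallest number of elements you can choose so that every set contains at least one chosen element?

3

The 3 elements {a, c, f} hit every set.
No choice of 2 elements meets every set, so 3 is the minimum.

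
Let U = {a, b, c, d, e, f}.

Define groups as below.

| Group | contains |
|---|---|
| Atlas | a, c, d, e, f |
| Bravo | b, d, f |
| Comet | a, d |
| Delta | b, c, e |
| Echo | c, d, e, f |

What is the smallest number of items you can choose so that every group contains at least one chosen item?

The 2 items {c, d} hit every group.
The groups Comet, Delta are pairwise disjoint, so any hitting set needs a separate item for each — at least 2. Hence 2 is optimal.

2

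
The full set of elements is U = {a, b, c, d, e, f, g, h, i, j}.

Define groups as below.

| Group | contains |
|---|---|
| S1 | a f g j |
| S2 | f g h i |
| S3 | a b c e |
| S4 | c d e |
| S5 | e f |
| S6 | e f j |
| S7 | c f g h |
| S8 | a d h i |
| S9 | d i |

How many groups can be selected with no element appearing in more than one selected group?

S1, S9 are pairwise disjoint (S1={a,f,g,j}; S9={d,i}).
Every remaining group overlaps one of these, and no 3 of the listed groups are pairwise disjoint, so 2 is the maximum.

2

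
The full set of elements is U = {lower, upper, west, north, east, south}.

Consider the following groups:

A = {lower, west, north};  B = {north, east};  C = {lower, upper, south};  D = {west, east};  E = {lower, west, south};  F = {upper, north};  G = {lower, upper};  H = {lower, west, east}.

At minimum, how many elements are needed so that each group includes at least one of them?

T = {upper, west, east} meets every group (each contains at least one member of T), and |T| = 3.
No choice of 2 elements meets every group, so 3 is the minimum.

3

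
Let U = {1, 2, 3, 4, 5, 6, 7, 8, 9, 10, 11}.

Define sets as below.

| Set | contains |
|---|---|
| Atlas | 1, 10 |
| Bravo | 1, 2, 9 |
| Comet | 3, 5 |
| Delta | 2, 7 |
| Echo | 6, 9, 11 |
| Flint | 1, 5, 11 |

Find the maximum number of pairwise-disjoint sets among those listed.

4

Atlas, Comet, Delta, Echo are pairwise disjoint (Atlas={1,10}; Comet={3,5}; Delta={2,7}; Echo={6,9,11}).
Every remaining set overlaps one of these, and no 5 of the listed sets are pairwise disjoint, so 4 is the maximum.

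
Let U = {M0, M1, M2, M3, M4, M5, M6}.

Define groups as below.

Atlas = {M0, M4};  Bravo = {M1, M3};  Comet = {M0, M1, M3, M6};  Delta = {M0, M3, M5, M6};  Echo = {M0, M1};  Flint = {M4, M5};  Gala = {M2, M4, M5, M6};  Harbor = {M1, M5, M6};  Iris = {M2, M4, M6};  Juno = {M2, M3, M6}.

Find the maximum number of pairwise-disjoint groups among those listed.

Echo, Flint, Juno are pairwise disjoint (Echo={M0,M1}; Flint={M4,M5}; Juno={M2,M3,M6}).
Every remaining group overlaps one of these, and no 4 of the listed groups are pairwise disjoint, so 3 is the maximum.

3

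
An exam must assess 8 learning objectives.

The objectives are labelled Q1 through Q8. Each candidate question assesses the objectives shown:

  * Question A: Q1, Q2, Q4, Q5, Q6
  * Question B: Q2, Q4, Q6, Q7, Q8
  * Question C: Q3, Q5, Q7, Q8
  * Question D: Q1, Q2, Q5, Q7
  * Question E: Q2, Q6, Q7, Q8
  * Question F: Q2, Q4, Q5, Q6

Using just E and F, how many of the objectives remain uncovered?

Union of E, F = {Q2, Q4, Q5, Q6, Q7, Q8}.
Not covered: Q1, Q3 — 2 objectives.

2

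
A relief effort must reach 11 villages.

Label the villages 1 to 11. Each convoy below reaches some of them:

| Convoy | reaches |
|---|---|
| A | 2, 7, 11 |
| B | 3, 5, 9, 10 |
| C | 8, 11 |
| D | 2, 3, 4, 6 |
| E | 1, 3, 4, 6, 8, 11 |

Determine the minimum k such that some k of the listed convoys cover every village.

Take {A, B, E}. Their union is {1, 2, 3, 4, 5, 6, 7, 8, 9, 10, 11}, which is all 11 villages.
Only E contains 1, so E is forced; the remaining 5 villages need at least 2 more convoys (each remaining convoy adds at most 3) — so at least 3 convoys are needed, and 3 is optimal.

3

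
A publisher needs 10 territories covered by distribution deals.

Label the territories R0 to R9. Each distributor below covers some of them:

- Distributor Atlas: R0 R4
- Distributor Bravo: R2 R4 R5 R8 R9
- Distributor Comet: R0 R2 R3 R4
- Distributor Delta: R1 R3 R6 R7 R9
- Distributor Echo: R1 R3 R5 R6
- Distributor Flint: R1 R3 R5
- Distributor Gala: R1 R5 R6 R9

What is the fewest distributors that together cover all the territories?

3

Atlas and Bravo and Delta together: Atlas ∪ Bravo ∪ Delta = {R0, R1, R2, R3, R4, R5, R6, R7, R8, R9} — every territory is covered.
Only Delta contains R7, so Delta is forced; the remaining 5 territories need at least 2 more distributors (each remaining distributor adds at most 4) — so at least 3 distributors are needed, and 3 is optimal.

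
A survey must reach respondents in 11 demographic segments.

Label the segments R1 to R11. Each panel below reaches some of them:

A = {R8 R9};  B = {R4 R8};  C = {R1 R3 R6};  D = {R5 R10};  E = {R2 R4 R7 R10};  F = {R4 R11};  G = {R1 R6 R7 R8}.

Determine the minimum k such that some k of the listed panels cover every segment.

5

Take {A, C, D, E, F}. Their union is {R1, R2, R3, R4, R5, R6, R7, R8, R9, R10, R11}, which is all 11 segments.
No 4 of the 7 panels cover everything (all 35 combinations miss at least one segment), so 5 is optimal.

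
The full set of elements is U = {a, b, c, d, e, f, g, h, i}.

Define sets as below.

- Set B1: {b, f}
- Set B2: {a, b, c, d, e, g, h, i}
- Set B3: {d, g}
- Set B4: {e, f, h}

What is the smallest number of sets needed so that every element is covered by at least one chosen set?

2

Take {B2, B4}. Their union is {a, b, c, d, e, f, g, h, i}, which is all 9 elements.
No single set has all 9 elements (the largest, B2, has 8), so 2 is optimal.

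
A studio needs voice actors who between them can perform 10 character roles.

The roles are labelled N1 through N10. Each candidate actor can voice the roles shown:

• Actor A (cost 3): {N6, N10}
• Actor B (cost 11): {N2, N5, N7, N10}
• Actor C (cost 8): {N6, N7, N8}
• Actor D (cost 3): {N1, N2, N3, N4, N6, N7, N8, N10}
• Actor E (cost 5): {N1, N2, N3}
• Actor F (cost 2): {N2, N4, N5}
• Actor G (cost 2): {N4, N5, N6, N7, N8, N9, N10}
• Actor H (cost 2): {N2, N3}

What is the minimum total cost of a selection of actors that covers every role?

D, G together cover every role (D ∪ G = {N1, N2, N3, N4, N5, N6, N7, N8, N9, N10}); total cost 3 + 2 = 5.
No covering selection has total cost below 5.

5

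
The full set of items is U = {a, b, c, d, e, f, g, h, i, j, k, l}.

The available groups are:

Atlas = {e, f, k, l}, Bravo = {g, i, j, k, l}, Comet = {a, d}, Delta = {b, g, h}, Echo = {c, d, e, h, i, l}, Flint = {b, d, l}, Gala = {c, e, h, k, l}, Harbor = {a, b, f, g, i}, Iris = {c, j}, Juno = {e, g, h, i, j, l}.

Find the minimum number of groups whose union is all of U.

3

Bravo and Echo and Harbor together: Bravo ∪ Echo ∪ Harbor = {a, b, c, d, e, f, g, h, i, j, k, l} — every item is covered.
No 2 of the 10 groups cover everything (all 45 combinations miss at least one item), so 3 is optimal.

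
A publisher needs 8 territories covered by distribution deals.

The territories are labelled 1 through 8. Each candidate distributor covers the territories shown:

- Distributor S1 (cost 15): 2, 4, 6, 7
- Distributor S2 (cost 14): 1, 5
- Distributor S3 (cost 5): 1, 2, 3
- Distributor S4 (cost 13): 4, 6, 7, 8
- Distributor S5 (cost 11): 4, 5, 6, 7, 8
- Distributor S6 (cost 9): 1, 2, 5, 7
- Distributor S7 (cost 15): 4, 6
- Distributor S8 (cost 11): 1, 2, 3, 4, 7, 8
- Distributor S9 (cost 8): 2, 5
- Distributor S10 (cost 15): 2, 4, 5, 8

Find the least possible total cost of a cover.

16

S3, S5 together cover every territory (S3 ∪ S5 = {1, 2, 3, 4, 5, 6, 7, 8}); total cost 5 + 11 = 16.
No covering selection has total cost below 16.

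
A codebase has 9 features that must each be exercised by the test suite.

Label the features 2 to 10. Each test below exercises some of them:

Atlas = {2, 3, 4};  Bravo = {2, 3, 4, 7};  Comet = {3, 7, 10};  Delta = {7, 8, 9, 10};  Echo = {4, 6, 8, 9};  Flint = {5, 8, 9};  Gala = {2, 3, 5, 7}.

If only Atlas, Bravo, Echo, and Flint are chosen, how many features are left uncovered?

1

Union of Atlas, Bravo, Echo, Flint = {2, 3, 4, 5, 6, 7, 8, 9}.
Not covered: 10 — 1 feature.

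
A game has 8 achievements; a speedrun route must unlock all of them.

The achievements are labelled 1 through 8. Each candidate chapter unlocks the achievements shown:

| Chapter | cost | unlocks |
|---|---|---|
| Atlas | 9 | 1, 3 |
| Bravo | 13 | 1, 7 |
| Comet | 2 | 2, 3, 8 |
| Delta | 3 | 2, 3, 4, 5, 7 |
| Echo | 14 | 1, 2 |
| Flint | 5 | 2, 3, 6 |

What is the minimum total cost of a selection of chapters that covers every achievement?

19

Atlas, Comet, Delta, Flint together cover every achievement (Atlas ∪ Comet ∪ Delta ∪ Flint = {1, 2, 3, 4, 5, 6, 7, 8}); total cost 9 + 2 + 3 + 5 = 19.
No covering selection has total cost below 19.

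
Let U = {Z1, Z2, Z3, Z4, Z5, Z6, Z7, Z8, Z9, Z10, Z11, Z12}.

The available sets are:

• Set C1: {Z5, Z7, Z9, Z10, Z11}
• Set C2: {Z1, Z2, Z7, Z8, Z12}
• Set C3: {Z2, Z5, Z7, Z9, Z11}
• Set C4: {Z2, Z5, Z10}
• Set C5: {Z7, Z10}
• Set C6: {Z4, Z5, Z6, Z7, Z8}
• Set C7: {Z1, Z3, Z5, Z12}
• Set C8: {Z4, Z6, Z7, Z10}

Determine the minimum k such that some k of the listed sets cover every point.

Take {C1, C2, C7, C8}. Their union is {Z1, Z2, Z3, Z4, Z5, Z6, Z7, Z8, Z9, Z10, Z11, Z12}, which is all 12 points.
No 3 of the 8 sets cover everything (all 56 combinations miss at least one point), so 4 is optimal.

4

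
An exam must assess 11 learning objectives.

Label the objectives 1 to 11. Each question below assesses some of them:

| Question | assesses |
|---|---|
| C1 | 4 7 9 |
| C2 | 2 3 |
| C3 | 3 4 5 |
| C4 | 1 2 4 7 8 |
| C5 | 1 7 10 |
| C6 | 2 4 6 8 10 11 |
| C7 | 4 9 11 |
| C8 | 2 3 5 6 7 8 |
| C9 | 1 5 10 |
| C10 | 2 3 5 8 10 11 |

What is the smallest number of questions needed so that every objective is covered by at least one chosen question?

Take {C5, C7, C8}. Their union is {1, 2, 3, 4, 5, 6, 7, 8, 9, 10, 11}, which is all 11 objectives.
No 2 of the 10 questions cover everything (all 45 combinations miss at least one objective), so 3 is optimal.

3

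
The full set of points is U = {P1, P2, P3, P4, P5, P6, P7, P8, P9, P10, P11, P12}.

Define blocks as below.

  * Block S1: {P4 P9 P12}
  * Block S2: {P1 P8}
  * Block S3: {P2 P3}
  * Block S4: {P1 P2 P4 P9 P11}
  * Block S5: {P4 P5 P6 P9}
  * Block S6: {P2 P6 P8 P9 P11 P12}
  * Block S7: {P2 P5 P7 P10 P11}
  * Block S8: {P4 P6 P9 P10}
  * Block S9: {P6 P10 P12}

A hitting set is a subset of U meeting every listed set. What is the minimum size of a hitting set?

4

Take H = {P1, P2, P9, P10}. Each listed block contains at least one of these, so H is a hitting set of size 4.
No choice of 3 points meets every block, so 4 is the minimum.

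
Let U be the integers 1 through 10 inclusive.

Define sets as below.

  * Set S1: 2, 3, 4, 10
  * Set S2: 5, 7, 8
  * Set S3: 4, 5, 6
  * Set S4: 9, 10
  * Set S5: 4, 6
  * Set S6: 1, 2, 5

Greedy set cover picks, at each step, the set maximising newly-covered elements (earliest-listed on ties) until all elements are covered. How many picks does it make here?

5

Greedy: pick S1 (covers 4 new) → pick S2 (covers 3 new) → pick S3 (covers 1 new) → pick S4 (covers 1 new) → pick S6 (covers 1 new). Total picks: 5.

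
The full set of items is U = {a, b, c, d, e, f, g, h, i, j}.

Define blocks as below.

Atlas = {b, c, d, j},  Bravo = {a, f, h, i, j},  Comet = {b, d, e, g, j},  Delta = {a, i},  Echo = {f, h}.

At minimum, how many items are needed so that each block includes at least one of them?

T = {a, h, j} meets every block (each contains at least one member of T), and |T| = 3.
The blocks Comet, Delta, Echo are pairwise disjoint, so any hitting set needs a separate item for each — at least 3. Hence 3 is optimal.

3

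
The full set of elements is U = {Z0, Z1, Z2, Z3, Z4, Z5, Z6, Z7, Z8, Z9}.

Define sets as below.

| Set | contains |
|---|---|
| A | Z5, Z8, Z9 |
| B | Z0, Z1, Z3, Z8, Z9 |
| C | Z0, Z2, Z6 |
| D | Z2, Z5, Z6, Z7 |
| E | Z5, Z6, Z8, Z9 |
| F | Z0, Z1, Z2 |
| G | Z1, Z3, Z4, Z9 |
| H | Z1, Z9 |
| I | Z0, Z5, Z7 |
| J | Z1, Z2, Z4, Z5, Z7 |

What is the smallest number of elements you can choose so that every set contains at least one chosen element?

Take T = {Z2, Z7, Z9}. Each listed set contains at least one of these, so T is a hitting set of size 3.
No choice of 2 elements meets every set, so 3 is the minimum.

3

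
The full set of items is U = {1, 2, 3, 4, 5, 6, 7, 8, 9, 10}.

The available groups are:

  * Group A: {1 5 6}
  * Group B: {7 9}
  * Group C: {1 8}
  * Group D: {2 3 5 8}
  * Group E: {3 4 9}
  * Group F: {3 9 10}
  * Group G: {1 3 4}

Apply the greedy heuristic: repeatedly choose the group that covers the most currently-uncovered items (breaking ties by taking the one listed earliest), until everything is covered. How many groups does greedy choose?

5

Greedy: pick D (covers 4 new) → pick A (covers 2 new) → pick B (covers 2 new) → pick E (covers 1 new) → pick F (covers 1 new). Total picks: 5.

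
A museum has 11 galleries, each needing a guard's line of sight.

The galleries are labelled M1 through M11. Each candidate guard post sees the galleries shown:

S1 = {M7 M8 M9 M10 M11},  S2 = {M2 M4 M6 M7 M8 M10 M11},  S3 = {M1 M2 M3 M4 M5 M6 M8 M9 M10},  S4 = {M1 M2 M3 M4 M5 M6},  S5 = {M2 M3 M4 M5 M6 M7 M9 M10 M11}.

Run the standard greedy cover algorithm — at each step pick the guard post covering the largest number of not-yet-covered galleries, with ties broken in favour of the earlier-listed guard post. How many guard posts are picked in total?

Greedy: pick S3 (covers 9 new) → pick S1 (covers 2 new). Total picks: 2.

2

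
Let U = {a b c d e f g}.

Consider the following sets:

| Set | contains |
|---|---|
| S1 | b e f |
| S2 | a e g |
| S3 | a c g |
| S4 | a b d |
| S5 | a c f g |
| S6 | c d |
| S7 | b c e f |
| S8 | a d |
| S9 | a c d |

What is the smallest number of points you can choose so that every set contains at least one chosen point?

3

The 3 points {c, d, e} hit every set.
No choice of 2 points meets every set, so 3 is the minimum.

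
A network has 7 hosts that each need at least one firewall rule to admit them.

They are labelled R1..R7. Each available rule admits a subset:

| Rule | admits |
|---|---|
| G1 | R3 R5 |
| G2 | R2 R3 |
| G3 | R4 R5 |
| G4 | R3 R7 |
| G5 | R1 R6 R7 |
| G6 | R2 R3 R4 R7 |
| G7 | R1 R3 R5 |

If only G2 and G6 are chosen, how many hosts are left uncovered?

3

Union of G2, G6 = {R2, R3, R4, R7}.
Not covered: R1, R5, R6 — 3 hosts.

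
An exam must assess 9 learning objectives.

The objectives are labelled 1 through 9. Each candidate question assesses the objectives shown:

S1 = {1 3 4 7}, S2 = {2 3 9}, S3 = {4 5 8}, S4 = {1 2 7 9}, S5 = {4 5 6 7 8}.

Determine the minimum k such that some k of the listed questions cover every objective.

3

Take {S1, S4, S5}. Their union is {1, 2, 3, 4, 5, 6, 7, 8, 9}, which is all 9 objectives.
Only S5 contains 6, so S5 is forced; the remaining 4 objectives need at least 2 more questions (each remaining question adds at most 3) — so at least 3 questions are needed, and 3 is optimal.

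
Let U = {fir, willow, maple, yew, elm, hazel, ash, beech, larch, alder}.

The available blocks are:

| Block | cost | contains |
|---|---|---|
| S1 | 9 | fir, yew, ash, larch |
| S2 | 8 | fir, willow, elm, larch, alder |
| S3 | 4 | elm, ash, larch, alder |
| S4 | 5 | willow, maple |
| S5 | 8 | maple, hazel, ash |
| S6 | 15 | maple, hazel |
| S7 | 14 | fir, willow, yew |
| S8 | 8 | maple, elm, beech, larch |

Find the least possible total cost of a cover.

S1, S2, S5, S8 together cover every point (S1 ∪ S2 ∪ S5 ∪ S8 = {fir, willow, maple, yew, elm, hazel, ash, beech, larch, alder}); total cost 9 + 8 + 8 + 8 = 33.
The greedy pick S3, S4, S1, S5, S8 costs 34; no covering selection beats 33.

33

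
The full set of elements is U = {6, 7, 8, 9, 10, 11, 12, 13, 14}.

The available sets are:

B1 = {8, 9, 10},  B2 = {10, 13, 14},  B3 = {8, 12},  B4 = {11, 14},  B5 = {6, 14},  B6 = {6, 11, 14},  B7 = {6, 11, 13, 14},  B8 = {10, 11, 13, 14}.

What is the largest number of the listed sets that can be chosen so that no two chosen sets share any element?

B3, B6 are pairwise disjoint (B3={8,12}; B6={6,11,14}).
Every remaining set overlaps one of these, and no 3 of the listed sets are pairwise disjoint, so 2 is the maximum.

2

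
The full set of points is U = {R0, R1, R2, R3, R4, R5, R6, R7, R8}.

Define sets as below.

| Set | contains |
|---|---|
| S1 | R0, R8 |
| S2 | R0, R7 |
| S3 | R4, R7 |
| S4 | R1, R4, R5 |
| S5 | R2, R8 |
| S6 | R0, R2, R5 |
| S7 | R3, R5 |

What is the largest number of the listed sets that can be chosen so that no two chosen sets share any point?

3

S2, S4, S5 are pairwise disjoint (S2={R0,R7}; S4={R1,R4,R5}; S5={R2,R8}).
Every remaining set overlaps one of these, and no 4 of the listed sets are pairwise disjoint, so 3 is the maximum.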